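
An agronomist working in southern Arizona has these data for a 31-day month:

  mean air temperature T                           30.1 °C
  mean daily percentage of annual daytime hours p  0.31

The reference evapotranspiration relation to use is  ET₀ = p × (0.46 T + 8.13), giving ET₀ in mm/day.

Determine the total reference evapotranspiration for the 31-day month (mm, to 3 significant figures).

ET₀ = 0.31 × (0.46 × 30.1 + 8.13) = 0.31 × 21.976 = 6.8126 mm/d
Monthly total = 6.8126 × 31 = 211.191 mm

211 mm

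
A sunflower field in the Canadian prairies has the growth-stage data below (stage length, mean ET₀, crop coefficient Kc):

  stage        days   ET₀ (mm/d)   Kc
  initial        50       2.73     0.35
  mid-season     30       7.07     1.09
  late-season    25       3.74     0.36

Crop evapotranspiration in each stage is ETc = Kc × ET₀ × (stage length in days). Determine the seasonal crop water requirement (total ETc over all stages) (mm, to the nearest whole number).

313 mm

initial: 0.35 × 2.73 × 50 = 47.78 mm
mid-season: 1.09 × 7.07 × 30 = 231.19 mm
late-season: 0.36 × 3.74 × 25 = 33.66 mm
Seasonal total = 312.63 mm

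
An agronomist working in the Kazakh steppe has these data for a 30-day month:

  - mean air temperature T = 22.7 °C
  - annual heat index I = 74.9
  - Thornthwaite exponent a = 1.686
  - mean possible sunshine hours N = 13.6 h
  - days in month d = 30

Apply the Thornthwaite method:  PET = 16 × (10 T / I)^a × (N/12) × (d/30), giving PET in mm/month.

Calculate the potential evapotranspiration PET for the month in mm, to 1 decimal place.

117.6 mm

10T/I = 10 × 22.7 / 74.9 = 3.0307
(10T/I)^a = 3.0307^1.686 = 6.4846
Uncorrected PET = 16 × 6.4846 = 103.754 mm
Correction = (N/12)(d/30) = (13.6/12)(30/30) = 1.1333
PET = 103.754 × 1.1333 = 117.584 mm/month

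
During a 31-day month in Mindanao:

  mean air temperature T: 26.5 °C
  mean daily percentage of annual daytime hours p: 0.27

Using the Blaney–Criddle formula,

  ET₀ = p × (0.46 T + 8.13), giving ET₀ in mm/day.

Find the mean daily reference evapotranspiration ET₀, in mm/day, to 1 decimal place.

ET₀ = 0.27 × (0.46 × 26.5 + 8.13) = 0.27 × 20.320 = 5.4864 mm/d

5.5 mm/day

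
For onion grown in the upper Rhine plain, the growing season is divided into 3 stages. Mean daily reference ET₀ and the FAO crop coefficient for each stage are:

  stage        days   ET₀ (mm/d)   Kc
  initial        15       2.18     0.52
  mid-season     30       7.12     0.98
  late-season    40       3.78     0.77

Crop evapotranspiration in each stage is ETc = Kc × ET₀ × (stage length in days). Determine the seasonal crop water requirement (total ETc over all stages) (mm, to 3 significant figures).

initial: 0.52 × 2.18 × 15 = 17.00 mm
mid-season: 0.98 × 7.12 × 30 = 209.33 mm
late-season: 0.77 × 3.78 × 40 = 116.42 mm
Seasonal total = 342.75 mm

343 mm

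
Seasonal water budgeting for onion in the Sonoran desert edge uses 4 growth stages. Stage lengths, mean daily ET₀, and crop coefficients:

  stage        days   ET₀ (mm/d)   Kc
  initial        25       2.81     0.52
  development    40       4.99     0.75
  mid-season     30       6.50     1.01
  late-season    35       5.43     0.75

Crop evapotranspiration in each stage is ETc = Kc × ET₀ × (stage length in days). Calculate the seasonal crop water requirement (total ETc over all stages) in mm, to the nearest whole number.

initial: 0.52 × 2.81 × 25 = 36.53 mm
development: 0.75 × 4.99 × 40 = 149.70 mm
mid-season: 1.01 × 6.50 × 30 = 196.95 mm
late-season: 0.75 × 5.43 × 35 = 142.54 mm
Seasonal total = 525.72 mm

526 mm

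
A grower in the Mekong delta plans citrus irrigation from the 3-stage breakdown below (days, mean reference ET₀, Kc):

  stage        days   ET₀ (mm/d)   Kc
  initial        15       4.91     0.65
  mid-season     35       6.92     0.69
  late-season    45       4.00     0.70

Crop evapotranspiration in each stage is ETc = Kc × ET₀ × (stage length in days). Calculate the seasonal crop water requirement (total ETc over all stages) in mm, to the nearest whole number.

initial: 0.65 × 4.91 × 15 = 47.87 mm
mid-season: 0.69 × 6.92 × 35 = 167.12 mm
late-season: 0.70 × 4.00 × 45 = 126.00 mm
Seasonal total = 340.99 mm

341 mm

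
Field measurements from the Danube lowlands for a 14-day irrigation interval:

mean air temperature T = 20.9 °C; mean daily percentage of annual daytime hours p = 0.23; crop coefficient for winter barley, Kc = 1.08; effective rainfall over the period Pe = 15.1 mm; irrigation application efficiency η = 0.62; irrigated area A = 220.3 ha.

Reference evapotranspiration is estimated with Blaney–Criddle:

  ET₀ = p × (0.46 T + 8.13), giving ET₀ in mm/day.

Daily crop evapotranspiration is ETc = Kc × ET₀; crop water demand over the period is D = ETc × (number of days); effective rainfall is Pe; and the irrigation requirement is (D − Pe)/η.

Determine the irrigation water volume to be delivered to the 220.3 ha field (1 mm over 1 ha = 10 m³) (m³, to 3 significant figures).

ET₀ = 0.23 × (0.46 × 20.9 + 8.13) = 0.23 × 17.744 = 4.0811 mm/d
ETc = Kc × ET₀ = 1.08 × 4.0811 = 4.4076 mm/d
Crop demand D = ETc × 14 d = 4.4076 × 14 = 61.706 mm
D − Pe = 61.706 − 15.1 = 46.606 mm
Gross irrigation = 46.606 / 0.62 = 75.171 mm
Volume = 75.171 mm × 220.3 ha × 10 = 165601.7 m³

166000 m³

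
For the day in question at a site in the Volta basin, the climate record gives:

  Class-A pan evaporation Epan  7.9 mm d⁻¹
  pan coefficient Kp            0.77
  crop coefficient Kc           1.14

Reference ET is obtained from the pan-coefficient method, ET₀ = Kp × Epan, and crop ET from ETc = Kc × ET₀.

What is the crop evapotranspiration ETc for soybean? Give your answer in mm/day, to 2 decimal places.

6.93 mm/day

ET₀ = 0.77 × 7.9 = 6.0830 mm/d
ETc = Kc × ET₀ = 1.14 × 6.0830 = 6.9346 mm/d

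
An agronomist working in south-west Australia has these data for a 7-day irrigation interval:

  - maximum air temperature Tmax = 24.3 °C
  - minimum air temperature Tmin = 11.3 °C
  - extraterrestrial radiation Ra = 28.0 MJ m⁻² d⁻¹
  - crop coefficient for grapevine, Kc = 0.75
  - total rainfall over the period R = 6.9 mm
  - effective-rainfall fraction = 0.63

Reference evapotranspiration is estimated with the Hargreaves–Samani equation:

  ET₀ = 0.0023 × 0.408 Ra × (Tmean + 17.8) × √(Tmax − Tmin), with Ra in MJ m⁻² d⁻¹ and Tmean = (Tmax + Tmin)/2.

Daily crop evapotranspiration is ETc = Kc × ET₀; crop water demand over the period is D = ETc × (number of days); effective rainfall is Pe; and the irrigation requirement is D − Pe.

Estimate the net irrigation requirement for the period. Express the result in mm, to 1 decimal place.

13.4 mm

Tmean = (24.3 + 11.3)/2 = 17.80 °C
0.408 Ra = 0.408 × 28.0 = 11.4240 mm/d equivalent
ET₀ = 0.0023 × 11.4240 × (17.80 + 17.8) × √13.0 = 0.0023 × 11.4240 × 35.60 × 3.6056 = 3.3727 mm/d
ETc = Kc × ET₀ = 0.75 × 3.3727 = 2.5295 mm/d
Crop demand D = ETc × 7 d = 2.5295 × 7 = 17.707 mm
Pe = 0.63 × 6.9 = 4.347 mm
D − Pe = 17.707 − 4.347 = 13.360 mm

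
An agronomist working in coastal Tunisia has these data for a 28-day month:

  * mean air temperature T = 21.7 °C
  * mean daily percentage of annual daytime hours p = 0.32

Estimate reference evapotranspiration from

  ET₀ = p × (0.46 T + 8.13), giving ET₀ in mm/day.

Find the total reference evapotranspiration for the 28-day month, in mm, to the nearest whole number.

162 mm

ET₀ = 0.32 × (0.46 × 21.7 + 8.13) = 0.32 × 18.112 = 5.7958 mm/d
Monthly total = 5.7958 × 28 = 162.282 mm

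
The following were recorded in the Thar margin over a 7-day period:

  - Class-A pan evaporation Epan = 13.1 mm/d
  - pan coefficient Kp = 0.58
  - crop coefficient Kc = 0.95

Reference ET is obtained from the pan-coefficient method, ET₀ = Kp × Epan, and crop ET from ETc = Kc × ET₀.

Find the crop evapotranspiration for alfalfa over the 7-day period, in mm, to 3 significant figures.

ET₀ = 0.58 × 13.1 = 7.5980 mm/d
ETc = Kc × ET₀ = 0.95 × 7.5980 = 7.2181 mm/d
Over 7 days: 7.2181 × 7 = 50.527 mm

50.5 mm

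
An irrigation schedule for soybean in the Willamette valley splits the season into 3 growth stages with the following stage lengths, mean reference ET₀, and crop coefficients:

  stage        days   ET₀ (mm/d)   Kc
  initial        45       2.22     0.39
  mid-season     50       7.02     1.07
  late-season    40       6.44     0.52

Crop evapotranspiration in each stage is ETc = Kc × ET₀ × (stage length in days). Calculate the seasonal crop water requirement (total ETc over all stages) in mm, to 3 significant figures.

548 mm

initial: 0.39 × 2.22 × 45 = 38.96 mm
mid-season: 1.07 × 7.02 × 50 = 375.57 mm
late-season: 0.52 × 6.44 × 40 = 133.95 mm
Seasonal total = 548.48 mm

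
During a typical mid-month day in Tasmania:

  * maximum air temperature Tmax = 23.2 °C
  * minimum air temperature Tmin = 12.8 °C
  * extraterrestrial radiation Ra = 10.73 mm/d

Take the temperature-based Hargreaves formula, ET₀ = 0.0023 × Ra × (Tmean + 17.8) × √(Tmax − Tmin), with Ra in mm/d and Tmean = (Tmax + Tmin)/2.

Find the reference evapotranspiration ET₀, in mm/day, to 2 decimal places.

Tmean = (23.2 + 12.8)/2 = 18.00 °C
ET₀ = 0.0023 × 10.73 × (18.00 + 17.8) × √10.4 = 0.0023 × 10.73 × 35.80 × 3.2249 = 2.8492 mm/d

2.85 mm/day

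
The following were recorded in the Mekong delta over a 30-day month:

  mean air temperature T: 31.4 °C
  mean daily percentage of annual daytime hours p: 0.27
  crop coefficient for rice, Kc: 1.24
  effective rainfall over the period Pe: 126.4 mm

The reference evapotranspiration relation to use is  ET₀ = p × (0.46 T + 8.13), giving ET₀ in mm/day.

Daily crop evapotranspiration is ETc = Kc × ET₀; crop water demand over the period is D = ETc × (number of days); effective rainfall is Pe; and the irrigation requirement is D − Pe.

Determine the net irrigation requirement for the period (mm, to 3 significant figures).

ET₀ = 0.27 × (0.46 × 31.4 + 8.13) = 0.27 × 22.574 = 6.0950 mm/d
ETc = Kc × ET₀ = 1.24 × 6.0950 = 7.5578 mm/d
Crop demand D = ETc × 30 d = 7.5578 × 30 = 226.734 mm
D − Pe = 226.734 − 126.4 = 100.334 mm

100 mm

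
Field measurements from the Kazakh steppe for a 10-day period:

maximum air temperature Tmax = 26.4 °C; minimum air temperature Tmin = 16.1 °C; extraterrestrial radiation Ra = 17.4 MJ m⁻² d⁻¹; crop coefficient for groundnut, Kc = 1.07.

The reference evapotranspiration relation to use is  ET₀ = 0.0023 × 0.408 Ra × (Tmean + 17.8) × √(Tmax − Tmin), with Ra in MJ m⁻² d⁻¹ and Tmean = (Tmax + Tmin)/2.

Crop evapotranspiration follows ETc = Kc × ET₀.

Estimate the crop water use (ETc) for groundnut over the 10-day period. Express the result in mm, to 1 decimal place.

21.9 mm

Tmean = (26.4 + 16.1)/2 = 21.25 °C
0.408 Ra = 0.408 × 17.4 = 7.0992 mm/d equivalent
ET₀ = 0.0023 × 7.0992 × (21.25 + 17.8) × √10.3 = 0.0023 × 7.0992 × 39.05 × 3.2094 = 2.0464 mm/d
ETc = Kc × ET₀ = 1.07 × 2.0464 = 2.1896 mm/d
Over 10 days: 2.1896 × 10 = 21.896 mm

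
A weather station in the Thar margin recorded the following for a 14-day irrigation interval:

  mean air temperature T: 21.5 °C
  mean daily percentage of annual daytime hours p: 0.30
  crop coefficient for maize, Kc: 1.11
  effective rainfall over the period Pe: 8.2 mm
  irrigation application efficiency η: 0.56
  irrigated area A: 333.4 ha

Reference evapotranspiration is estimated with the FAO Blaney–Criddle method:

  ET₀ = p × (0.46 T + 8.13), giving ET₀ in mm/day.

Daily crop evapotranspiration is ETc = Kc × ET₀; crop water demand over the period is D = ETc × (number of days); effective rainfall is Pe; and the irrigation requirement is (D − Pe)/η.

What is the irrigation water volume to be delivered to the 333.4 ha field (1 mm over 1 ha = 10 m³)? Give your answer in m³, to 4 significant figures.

ET₀ = 0.30 × (0.46 × 21.5 + 8.13) = 0.30 × 18.020 = 5.4060 mm/d
ETc = Kc × ET₀ = 1.11 × 5.4060 = 6.0007 mm/d
Crop demand D = ETc × 14 d = 6.0007 × 14 = 84.010 mm
D − Pe = 84.010 − 8.2 = 75.810 mm
Gross irrigation = 75.810 / 0.56 = 135.375 mm
Volume = 135.375 mm × 333.4 ha × 10 = 451340.3 m³

451300 m³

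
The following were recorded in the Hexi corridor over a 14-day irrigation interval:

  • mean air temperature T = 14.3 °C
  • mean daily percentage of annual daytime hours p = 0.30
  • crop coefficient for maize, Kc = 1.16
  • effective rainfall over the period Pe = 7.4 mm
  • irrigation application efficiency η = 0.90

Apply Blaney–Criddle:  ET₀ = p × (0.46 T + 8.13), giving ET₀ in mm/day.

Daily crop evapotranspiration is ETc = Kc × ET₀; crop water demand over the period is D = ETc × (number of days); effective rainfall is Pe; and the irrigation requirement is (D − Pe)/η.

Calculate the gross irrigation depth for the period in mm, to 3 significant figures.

71.4 mm

ET₀ = 0.30 × (0.46 × 14.3 + 8.13) = 0.30 × 14.708 = 4.4124 mm/d
ETc = Kc × ET₀ = 1.16 × 4.4124 = 5.1184 mm/d
Crop demand D = ETc × 14 d = 5.1184 × 14 = 71.658 mm
D − Pe = 71.658 − 7.4 = 64.258 mm
Gross irrigation = 64.258 / 0.90 = 71.398 mm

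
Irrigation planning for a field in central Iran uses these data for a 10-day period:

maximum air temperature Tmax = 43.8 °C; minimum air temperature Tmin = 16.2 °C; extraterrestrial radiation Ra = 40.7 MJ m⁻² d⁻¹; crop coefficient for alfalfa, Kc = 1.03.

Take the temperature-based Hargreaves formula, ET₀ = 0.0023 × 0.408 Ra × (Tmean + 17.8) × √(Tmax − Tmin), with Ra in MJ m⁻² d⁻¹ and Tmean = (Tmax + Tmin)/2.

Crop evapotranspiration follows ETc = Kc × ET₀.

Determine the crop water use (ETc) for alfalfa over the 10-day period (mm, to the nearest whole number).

Tmean = (43.8 + 16.2)/2 = 30.00 °C
0.408 Ra = 0.408 × 40.7 = 16.6056 mm/d equivalent
ET₀ = 0.0023 × 16.6056 × (30.00 + 17.8) × √27.6 = 0.0023 × 16.6056 × 47.80 × 5.2536 = 9.5911 mm/d
ETc = Kc × ET₀ = 1.03 × 9.5911 = 9.8788 mm/d
Over 10 days: 9.8788 × 10 = 98.788 mm

99 mm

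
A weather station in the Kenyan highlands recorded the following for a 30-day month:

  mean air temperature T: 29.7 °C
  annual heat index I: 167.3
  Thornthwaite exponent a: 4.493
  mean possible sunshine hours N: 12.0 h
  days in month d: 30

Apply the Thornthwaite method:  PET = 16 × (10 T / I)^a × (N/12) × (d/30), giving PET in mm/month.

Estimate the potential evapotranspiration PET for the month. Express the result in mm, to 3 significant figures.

10T/I = 10 × 29.7 / 167.3 = 1.7753
(10T/I)^a = 1.7753^4.493 = 13.1819
Uncorrected PET = 16 × 13.1819 = 210.910 mm
Correction = (N/12)(d/30) = (12.0/12)(30/30) = 1.0000
PET = 210.910 × 1.0000 = 210.910 mm/month

211 mm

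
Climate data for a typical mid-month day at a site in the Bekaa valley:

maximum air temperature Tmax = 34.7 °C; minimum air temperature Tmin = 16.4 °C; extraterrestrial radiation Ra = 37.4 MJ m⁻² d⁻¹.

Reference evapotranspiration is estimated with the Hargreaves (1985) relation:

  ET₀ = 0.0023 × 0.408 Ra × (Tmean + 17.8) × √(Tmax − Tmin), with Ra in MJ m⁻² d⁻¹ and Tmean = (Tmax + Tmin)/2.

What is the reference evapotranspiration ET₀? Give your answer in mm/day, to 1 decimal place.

Tmean = (34.7 + 16.4)/2 = 25.55 °C
0.408 Ra = 0.408 × 37.4 = 15.2592 mm/d equivalent
ET₀ = 0.0023 × 15.2592 × (25.55 + 17.8) × √18.3 = 0.0023 × 15.2592 × 43.35 × 4.2778 = 6.5083 mm/d

6.5 mm/day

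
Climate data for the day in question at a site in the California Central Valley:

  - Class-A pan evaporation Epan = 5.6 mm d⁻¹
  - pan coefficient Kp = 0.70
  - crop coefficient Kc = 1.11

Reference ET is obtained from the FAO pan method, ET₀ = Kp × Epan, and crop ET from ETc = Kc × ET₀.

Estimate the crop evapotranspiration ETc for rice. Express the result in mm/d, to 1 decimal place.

4.4 mm/d

ET₀ = 0.70 × 5.6 = 3.9200 mm/d
ETc = Kc × ET₀ = 1.11 × 3.9200 = 4.3512 mm/d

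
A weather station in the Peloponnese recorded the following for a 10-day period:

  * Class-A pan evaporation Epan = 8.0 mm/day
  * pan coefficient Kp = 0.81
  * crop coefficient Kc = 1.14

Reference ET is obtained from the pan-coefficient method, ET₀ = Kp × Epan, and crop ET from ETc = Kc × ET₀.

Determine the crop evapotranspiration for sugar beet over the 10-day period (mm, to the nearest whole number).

74 mm

ET₀ = 0.81 × 8.0 = 6.4800 mm/d
ETc = Kc × ET₀ = 1.14 × 6.4800 = 7.3872 mm/d
Over 10 days: 7.3872 × 10 = 73.872 mm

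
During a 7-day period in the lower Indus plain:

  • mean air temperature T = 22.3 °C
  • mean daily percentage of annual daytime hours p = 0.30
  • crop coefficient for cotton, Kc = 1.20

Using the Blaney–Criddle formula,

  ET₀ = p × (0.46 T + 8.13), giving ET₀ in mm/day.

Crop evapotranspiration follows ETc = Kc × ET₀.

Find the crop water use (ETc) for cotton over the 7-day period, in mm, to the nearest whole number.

46 mm

ET₀ = 0.30 × (0.46 × 22.3 + 8.13) = 0.30 × 18.388 = 5.5164 mm/d
ETc = Kc × ET₀ = 1.20 × 5.5164 = 6.6197 mm/d
Over 7 days: 6.6197 × 7 = 46.338 mm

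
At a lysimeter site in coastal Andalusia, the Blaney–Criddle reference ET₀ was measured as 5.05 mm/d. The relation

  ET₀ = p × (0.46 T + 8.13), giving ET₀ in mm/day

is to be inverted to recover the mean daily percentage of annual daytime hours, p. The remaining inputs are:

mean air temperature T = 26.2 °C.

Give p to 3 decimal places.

p = ET₀ / (0.46 T + 8.13) = 5.05 / (0.46 × 26.2 + 8.13) = 5.05 / 20.182 = 0.2502

0.250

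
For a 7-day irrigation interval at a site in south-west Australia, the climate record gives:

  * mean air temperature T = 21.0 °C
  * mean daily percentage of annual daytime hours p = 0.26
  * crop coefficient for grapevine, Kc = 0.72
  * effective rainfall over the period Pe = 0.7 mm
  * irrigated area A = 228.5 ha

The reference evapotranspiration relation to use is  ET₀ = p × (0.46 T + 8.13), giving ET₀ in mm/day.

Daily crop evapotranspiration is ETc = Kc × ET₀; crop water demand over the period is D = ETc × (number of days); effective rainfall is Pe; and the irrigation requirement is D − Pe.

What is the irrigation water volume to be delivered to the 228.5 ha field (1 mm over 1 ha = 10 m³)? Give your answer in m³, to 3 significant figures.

51700 m³

ET₀ = 0.26 × (0.46 × 21.0 + 8.13) = 0.26 × 17.790 = 4.6254 mm/d
ETc = Kc × ET₀ = 0.72 × 4.6254 = 3.3303 mm/d
Crop demand D = ETc × 7 d = 3.3303 × 7 = 23.312 mm
D − Pe = 23.312 − 0.7 = 22.612 mm
Volume = 22.612 mm × 228.5 ha × 10 = 51668.4 m³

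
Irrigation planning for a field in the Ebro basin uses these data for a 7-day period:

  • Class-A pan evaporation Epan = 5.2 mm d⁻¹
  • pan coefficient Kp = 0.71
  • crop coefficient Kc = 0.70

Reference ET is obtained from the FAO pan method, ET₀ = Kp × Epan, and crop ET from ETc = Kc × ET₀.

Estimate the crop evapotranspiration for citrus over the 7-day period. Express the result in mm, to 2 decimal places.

18.09 mm

ET₀ = 0.71 × 5.2 = 3.6920 mm/d
ETc = Kc × ET₀ = 0.70 × 3.6920 = 2.5844 mm/d
Over 7 days: 2.5844 × 7 = 18.091 mm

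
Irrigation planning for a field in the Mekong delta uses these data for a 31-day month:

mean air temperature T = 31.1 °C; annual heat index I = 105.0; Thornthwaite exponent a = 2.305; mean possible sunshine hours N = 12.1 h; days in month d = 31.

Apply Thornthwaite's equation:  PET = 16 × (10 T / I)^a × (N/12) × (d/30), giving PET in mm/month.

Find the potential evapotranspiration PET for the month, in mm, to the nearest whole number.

10T/I = 10 × 31.1 / 105.0 = 2.9619
(10T/I)^a = 2.9619^2.305 = 12.2171
Uncorrected PET = 16 × 12.2171 = 195.474 mm
Correction = (N/12)(d/30) = (12.1/12)(31/30) = 1.0419
PET = 195.474 × 1.0419 = 203.664 mm/month

204 mm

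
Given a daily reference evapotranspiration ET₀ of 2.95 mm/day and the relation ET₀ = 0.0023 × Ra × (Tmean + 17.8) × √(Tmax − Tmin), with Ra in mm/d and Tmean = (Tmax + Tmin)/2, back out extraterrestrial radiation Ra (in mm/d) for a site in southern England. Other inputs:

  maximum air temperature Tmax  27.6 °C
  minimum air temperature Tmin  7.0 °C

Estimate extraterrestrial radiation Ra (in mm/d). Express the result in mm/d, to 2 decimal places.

8.05 mm/d

Tmean = 17.30 °C; √ΔT = 4.5387
Ra = ET₀ / [0.0023 × (Tmean+17.8) × √ΔT] = 2.95 / (0.0023 × 35.10 × 4.5387) = 8.051 mm/d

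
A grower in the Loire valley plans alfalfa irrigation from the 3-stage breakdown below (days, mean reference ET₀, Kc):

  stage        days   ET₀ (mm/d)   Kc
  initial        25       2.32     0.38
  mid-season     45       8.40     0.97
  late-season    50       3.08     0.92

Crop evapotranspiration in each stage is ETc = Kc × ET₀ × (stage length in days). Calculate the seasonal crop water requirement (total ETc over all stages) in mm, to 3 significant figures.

530 mm

initial: 0.38 × 2.32 × 25 = 22.04 mm
mid-season: 0.97 × 8.40 × 45 = 366.66 mm
late-season: 0.92 × 3.08 × 50 = 141.68 mm
Seasonal total = 530.38 mm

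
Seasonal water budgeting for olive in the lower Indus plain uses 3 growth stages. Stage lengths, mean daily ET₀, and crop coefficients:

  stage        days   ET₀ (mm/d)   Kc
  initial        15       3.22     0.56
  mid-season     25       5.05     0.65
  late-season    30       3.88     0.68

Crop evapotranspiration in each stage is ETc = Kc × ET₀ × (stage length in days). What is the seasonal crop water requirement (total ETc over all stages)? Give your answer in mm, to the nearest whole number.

initial: 0.56 × 3.22 × 15 = 27.05 mm
mid-season: 0.65 × 5.05 × 25 = 82.06 mm
late-season: 0.68 × 3.88 × 30 = 79.15 mm
Seasonal total = 188.26 mm

188 mm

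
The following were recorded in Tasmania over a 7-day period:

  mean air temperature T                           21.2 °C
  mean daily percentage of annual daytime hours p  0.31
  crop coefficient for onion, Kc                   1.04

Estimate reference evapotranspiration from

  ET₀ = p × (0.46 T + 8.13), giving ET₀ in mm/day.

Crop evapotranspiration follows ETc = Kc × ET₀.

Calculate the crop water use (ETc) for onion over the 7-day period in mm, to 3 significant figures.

ET₀ = 0.31 × (0.46 × 21.2 + 8.13) = 0.31 × 17.882 = 5.5434 mm/d
ETc = Kc × ET₀ = 1.04 × 5.5434 = 5.7651 mm/d
Over 7 days: 5.7651 × 7 = 40.356 mm

40.4 mm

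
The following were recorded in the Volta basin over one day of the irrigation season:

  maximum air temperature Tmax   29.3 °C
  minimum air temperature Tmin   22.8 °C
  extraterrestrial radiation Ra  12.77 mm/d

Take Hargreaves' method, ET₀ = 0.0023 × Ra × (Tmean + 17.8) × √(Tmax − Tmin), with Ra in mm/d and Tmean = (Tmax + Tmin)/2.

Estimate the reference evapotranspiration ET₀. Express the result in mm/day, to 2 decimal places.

Tmean = (29.3 + 22.8)/2 = 26.05 °C
ET₀ = 0.0023 × 12.77 × (26.05 + 17.8) × √6.5 = 0.0023 × 12.77 × 43.85 × 2.5495 = 3.2835 mm/d

3.28 mm/day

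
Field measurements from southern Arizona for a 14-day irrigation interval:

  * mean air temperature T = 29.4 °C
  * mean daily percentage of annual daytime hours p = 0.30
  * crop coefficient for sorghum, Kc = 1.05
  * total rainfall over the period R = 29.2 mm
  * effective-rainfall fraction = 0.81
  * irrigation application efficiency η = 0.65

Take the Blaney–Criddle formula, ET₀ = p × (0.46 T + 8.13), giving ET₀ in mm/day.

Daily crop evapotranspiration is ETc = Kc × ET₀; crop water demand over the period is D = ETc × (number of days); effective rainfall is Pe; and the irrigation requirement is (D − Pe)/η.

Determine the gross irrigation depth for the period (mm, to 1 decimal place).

110.5 mm

ET₀ = 0.30 × (0.46 × 29.4 + 8.13) = 0.30 × 21.654 = 6.4962 mm/d
ETc = Kc × ET₀ = 1.05 × 6.4962 = 6.8210 mm/d
Crop demand D = ETc × 14 d = 6.8210 × 14 = 95.494 mm
Pe = 0.81 × 29.2 = 23.652 mm
D − Pe = 95.494 − 23.652 = 71.842 mm
Gross irrigation = 71.842 / 0.65 = 110.526 mm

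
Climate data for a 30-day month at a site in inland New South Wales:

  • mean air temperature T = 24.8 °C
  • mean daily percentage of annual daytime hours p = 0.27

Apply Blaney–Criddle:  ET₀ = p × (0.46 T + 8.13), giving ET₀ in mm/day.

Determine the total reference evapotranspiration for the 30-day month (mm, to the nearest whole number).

ET₀ = 0.27 × (0.46 × 24.8 + 8.13) = 0.27 × 19.538 = 5.2753 mm/d
Monthly total = 5.2753 × 30 = 158.259 mm

158 mm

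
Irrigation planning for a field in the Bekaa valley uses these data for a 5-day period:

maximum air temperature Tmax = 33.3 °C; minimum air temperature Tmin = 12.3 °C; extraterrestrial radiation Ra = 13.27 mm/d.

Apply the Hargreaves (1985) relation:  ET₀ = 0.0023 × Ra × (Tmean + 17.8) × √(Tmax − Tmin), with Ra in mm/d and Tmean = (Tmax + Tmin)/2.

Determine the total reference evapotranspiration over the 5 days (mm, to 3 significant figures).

28.4 mm

Tmean = (33.3 + 12.3)/2 = 22.80 °C
ET₀ = 0.0023 × 13.27 × (22.80 + 17.8) × √21.0 = 0.0023 × 13.27 × 40.60 × 4.5826 = 5.6785 mm/d
Over 5 days: 5.6785 × 5 = 28.393 mm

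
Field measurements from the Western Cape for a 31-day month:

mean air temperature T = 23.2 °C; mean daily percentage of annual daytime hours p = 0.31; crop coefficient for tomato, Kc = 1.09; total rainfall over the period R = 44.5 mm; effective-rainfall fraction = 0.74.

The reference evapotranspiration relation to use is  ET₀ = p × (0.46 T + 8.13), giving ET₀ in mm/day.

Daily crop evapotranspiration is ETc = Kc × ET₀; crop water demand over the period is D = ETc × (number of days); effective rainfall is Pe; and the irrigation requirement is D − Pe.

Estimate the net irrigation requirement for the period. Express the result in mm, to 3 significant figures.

ET₀ = 0.31 × (0.46 × 23.2 + 8.13) = 0.31 × 18.802 = 5.8286 mm/d
ETc = Kc × ET₀ = 1.09 × 5.8286 = 6.3532 mm/d
Crop demand D = ETc × 31 d = 6.3532 × 31 = 196.949 mm
Pe = 0.74 × 44.5 = 32.930 mm
D − Pe = 196.949 − 32.930 = 164.019 mm

164 mm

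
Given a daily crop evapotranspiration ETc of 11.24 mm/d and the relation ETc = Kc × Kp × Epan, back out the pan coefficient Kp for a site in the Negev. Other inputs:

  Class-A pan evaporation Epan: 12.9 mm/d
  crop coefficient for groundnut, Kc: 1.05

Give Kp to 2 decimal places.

0.83

ETc = Kc × Kp × Epan  ⇒  Kp = ETc / (Kc × Epan)
Kp = 11.24 / (1.05 × 12.9) = 11.24 / 13.545 = 0.8298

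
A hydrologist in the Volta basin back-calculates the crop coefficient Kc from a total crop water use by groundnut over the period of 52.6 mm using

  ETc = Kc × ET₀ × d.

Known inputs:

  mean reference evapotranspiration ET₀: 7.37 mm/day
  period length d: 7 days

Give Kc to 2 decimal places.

ETc = Kc × ET₀ × d  ⇒  Kc = ETc / (ET₀ × d)
Kc = 52.6 / (7.37 × 7) = 52.6 / 51.59 = 1.0196

1.02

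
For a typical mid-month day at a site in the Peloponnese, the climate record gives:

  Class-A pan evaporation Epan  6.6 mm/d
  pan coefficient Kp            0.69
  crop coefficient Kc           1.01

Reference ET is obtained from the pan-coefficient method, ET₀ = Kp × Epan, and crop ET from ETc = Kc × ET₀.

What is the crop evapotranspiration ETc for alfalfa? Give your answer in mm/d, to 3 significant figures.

ET₀ = 0.69 × 6.6 = 4.5540 mm/d
ETc = Kc × ET₀ = 1.01 × 4.5540 = 4.5995 mm/d

4.60 mm/d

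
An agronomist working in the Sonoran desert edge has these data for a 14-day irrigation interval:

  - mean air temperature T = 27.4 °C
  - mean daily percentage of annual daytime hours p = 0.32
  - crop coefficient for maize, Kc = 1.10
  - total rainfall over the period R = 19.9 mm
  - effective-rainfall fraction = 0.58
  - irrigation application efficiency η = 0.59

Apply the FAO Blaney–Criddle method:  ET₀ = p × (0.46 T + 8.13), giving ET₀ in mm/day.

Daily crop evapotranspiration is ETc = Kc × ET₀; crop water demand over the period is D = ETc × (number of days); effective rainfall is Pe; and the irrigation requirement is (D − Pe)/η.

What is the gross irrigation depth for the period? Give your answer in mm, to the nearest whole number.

ET₀ = 0.32 × (0.46 × 27.4 + 8.13) = 0.32 × 20.734 = 6.6349 mm/d
ETc = Kc × ET₀ = 1.10 × 6.6349 = 7.2984 mm/d
Crop demand D = ETc × 14 d = 7.2984 × 14 = 102.178 mm
Pe = 0.58 × 19.9 = 11.542 mm
D − Pe = 102.178 − 11.542 = 90.636 mm
Gross irrigation = 90.636 / 0.59 = 153.620 mm

154 mm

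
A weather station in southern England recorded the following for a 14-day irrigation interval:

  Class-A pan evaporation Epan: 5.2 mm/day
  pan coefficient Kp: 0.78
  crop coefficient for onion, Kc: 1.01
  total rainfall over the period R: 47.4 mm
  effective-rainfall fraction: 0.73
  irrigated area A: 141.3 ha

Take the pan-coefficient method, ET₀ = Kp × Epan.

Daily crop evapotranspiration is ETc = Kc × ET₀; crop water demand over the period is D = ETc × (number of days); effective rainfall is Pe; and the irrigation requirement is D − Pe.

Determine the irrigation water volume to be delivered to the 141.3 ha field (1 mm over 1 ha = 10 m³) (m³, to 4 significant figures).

32150 m³

ET₀ = 0.78 × 5.2 = 4.0560 mm/d
ETc = Kc × ET₀ = 1.01 × 4.0560 = 4.0966 mm/d
Crop demand D = ETc × 14 d = 4.0966 × 14 = 57.352 mm
Pe = 0.73 × 47.4 = 34.602 mm
D − Pe = 57.352 − 34.602 = 22.750 mm
Volume = 22.750 mm × 141.3 ha × 10 = 32145.8 m³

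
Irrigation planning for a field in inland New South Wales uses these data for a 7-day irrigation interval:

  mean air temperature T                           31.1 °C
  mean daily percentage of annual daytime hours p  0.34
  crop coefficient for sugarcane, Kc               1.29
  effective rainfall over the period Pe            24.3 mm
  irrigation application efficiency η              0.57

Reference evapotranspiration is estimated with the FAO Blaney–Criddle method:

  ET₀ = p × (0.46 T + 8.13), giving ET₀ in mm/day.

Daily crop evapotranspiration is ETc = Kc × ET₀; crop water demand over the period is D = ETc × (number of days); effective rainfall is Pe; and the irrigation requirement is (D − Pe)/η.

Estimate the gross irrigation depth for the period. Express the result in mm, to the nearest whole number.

78 mm

ET₀ = 0.34 × (0.46 × 31.1 + 8.13) = 0.34 × 22.436 = 7.6282 mm/d
ETc = Kc × ET₀ = 1.29 × 7.6282 = 9.8404 mm/d
Crop demand D = ETc × 7 d = 9.8404 × 7 = 68.883 mm
D − Pe = 68.883 − 24.3 = 44.583 mm
Gross irrigation = 44.583 / 0.57 = 78.216 mm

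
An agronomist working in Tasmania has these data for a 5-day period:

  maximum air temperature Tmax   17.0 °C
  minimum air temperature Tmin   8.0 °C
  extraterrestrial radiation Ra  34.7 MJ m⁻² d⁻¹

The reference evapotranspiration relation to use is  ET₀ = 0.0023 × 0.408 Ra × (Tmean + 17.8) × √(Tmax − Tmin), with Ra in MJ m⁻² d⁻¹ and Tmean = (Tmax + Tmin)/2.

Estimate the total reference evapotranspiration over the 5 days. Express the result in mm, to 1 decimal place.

Tmean = (17.0 + 8.0)/2 = 12.50 °C
0.408 Ra = 0.408 × 34.7 = 14.1576 mm/d equivalent
ET₀ = 0.0023 × 14.1576 × (12.50 + 17.8) × √9.0 = 0.0023 × 14.1576 × 30.30 × 3.0000 = 2.9599 mm/d
Over 5 days: 2.9599 × 5 = 14.800 mm

14.8 mm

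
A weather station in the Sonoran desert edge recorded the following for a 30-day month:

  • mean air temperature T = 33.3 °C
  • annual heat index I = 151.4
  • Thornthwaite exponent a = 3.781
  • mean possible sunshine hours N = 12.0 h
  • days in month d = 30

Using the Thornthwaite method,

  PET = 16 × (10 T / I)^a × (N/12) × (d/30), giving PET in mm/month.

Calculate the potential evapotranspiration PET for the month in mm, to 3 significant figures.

315 mm

10T/I = 10 × 33.3 / 151.4 = 2.1995
(10T/I)^a = 2.1995^3.781 = 19.6937
Uncorrected PET = 16 × 19.6937 = 315.099 mm
Correction = (N/12)(d/30) = (12.0/12)(30/30) = 1.0000
PET = 315.099 × 1.0000 = 315.099 mm/month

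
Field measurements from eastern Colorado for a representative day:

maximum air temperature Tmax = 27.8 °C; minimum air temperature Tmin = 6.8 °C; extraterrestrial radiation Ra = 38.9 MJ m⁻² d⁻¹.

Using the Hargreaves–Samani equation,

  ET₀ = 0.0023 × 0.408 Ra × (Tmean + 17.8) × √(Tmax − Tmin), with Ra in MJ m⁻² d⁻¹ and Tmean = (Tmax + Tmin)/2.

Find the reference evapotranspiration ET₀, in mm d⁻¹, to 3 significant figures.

Tmean = (27.8 + 6.8)/2 = 17.30 °C
0.408 Ra = 0.408 × 38.9 = 15.8712 mm/d equivalent
ET₀ = 0.0023 × 15.8712 × (17.30 + 17.8) × √21.0 = 0.0023 × 15.8712 × 35.10 × 4.5826 = 5.8716 mm/d

5.87 mm d⁻¹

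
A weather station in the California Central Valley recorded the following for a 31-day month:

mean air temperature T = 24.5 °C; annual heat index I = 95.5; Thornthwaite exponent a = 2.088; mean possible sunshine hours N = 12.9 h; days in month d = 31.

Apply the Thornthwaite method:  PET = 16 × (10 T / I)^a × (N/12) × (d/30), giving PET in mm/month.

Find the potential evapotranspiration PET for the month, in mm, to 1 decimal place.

10T/I = 10 × 24.5 / 95.5 = 2.5654
(10T/I)^a = 2.5654^2.088 = 7.1502
Uncorrected PET = 16 × 7.1502 = 114.403 mm
Correction = (N/12)(d/30) = (12.9/12)(31/30) = 1.1108
PET = 114.403 × 1.1108 = 127.079 mm/month

127.1 mm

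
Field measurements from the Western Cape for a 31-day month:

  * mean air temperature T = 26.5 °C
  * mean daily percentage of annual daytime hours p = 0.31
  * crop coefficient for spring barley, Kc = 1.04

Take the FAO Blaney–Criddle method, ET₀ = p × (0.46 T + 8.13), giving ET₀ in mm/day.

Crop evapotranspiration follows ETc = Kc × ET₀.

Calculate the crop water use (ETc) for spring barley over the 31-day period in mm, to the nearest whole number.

ET₀ = 0.31 × (0.46 × 26.5 + 8.13) = 0.31 × 20.320 = 6.2992 mm/d
ETc = Kc × ET₀ = 1.04 × 6.2992 = 6.5512 mm/d
Over 31 days: 6.5512 × 31 = 203.087 mm

203 mm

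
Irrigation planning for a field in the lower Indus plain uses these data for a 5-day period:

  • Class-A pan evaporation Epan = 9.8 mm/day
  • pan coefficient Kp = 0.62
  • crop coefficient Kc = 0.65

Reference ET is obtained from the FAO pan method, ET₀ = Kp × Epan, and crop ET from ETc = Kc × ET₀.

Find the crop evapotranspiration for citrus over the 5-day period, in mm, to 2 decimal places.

19.75 mm

ET₀ = 0.62 × 9.8 = 6.0760 mm/d
ETc = Kc × ET₀ = 0.65 × 6.0760 = 3.9494 mm/d
Over 5 days: 3.9494 × 5 = 19.747 mm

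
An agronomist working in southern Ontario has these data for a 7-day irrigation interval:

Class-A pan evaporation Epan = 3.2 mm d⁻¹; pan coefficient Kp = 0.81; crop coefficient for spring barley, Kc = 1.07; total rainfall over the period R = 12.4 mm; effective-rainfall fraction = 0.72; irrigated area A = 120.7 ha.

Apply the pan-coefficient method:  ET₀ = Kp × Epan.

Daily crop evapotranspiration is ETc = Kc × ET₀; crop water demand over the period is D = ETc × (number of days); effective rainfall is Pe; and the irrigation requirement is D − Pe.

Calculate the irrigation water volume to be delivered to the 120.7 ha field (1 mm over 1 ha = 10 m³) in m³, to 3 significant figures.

ET₀ = 0.81 × 3.2 = 2.5920 mm/d
ETc = Kc × ET₀ = 1.07 × 2.5920 = 2.7734 mm/d
Crop demand D = ETc × 7 d = 2.7734 × 7 = 19.414 mm
Pe = 0.72 × 12.4 = 8.928 mm
D − Pe = 19.414 − 8.928 = 10.486 mm
Volume = 10.486 mm × 120.7 ha × 10 = 12656.6 m³

12700 m³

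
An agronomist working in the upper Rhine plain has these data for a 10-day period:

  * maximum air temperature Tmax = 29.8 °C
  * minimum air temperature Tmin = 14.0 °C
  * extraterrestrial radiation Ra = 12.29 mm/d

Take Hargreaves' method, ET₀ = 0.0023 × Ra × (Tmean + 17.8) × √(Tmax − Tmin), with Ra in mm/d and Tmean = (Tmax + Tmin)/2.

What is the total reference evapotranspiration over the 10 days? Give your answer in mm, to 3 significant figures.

Tmean = (29.8 + 14.0)/2 = 21.90 °C
ET₀ = 0.0023 × 12.29 × (21.90 + 17.8) × √15.8 = 0.0023 × 12.29 × 39.70 × 3.9749 = 4.4606 mm/d
Over 10 days: 4.4606 × 10 = 44.606 mm

44.6 mm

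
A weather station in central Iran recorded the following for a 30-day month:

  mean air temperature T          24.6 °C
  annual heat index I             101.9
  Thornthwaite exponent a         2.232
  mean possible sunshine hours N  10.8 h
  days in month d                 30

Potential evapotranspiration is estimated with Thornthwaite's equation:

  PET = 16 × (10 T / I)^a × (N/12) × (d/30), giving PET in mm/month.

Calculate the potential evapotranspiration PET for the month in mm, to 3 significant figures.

10T/I = 10 × 24.6 / 101.9 = 2.4141
(10T/I)^a = 2.4141^2.232 = 7.1501
Uncorrected PET = 16 × 7.1501 = 114.402 mm
Correction = (N/12)(d/30) = (10.8/12)(30/30) = 0.9000
PET = 114.402 × 0.9000 = 102.962 mm/month

103 mm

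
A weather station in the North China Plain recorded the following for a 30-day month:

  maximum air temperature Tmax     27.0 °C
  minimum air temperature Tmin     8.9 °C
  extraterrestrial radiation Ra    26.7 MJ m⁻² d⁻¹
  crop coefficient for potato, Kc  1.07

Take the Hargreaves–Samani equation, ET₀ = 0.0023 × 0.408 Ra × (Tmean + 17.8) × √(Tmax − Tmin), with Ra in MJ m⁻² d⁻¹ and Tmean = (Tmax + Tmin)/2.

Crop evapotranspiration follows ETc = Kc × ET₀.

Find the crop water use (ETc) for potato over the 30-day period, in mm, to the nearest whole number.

Tmean = (27.0 + 8.9)/2 = 17.95 °C
0.408 Ra = 0.408 × 26.7 = 10.8936 mm/d equivalent
ET₀ = 0.0023 × 10.8936 × (17.95 + 17.8) × √18.1 = 0.0023 × 10.8936 × 35.75 × 4.2544 = 3.8108 mm/d
ETc = Kc × ET₀ = 1.07 × 3.8108 = 4.0776 mm/d
Over 30 days: 4.0776 × 30 = 122.328 mm

122 mm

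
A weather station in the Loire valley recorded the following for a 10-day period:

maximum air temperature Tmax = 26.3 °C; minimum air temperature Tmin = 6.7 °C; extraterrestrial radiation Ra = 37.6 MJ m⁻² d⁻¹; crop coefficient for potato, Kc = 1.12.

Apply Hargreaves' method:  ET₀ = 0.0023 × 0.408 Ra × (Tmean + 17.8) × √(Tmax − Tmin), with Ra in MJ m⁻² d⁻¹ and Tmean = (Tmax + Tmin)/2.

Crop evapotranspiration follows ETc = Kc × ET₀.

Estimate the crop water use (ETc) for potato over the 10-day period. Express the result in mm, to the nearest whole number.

Tmean = (26.3 + 6.7)/2 = 16.50 °C
0.408 Ra = 0.408 × 37.6 = 15.3408 mm/d equivalent
ET₀ = 0.0023 × 15.3408 × (16.50 + 17.8) × √19.6 = 0.0023 × 15.3408 × 34.30 × 4.4272 = 5.3580 mm/d
ETc = Kc × ET₀ = 1.12 × 5.3580 = 6.0010 mm/d
Over 10 days: 6.0010 × 10 = 60.010 mm

60 mm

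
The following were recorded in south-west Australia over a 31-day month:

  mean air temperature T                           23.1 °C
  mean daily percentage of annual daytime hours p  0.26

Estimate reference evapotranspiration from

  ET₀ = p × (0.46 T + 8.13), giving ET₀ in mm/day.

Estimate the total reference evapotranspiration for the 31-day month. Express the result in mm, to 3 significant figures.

151 mm

ET₀ = 0.26 × (0.46 × 23.1 + 8.13) = 0.26 × 18.756 = 4.8766 mm/d
Monthly total = 4.8766 × 31 = 151.175 mm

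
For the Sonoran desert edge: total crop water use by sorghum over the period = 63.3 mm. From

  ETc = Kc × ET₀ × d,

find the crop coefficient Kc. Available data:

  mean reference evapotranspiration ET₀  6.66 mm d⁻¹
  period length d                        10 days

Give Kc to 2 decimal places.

0.95

ETc = Kc × ET₀ × d  ⇒  Kc = ETc / (ET₀ × d)
Kc = 63.3 / (6.66 × 10) = 63.3 / 66.60 = 0.9505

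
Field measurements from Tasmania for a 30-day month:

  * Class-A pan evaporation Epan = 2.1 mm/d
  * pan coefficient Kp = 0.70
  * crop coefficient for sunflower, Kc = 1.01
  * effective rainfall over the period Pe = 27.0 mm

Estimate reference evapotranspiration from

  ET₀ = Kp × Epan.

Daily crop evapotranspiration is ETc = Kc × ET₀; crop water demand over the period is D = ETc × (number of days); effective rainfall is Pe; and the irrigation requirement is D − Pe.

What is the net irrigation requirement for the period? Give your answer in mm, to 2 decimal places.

17.54 mm

ET₀ = 0.70 × 2.1 = 1.4700 mm/d
ETc = Kc × ET₀ = 1.01 × 1.4700 = 1.4847 mm/d
Crop demand D = ETc × 30 d = 1.4847 × 30 = 44.541 mm
D − Pe = 44.541 − 27.0 = 17.541 mm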